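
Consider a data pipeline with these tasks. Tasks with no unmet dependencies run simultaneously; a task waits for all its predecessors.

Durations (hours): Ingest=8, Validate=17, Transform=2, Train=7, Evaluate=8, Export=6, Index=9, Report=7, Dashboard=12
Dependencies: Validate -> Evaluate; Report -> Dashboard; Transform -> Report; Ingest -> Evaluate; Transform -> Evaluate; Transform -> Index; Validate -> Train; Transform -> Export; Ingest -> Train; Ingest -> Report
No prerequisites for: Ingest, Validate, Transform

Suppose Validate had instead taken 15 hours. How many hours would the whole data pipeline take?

27

Critical path before the change: Ingest→Report→Dashboard = 8+7+12 = 27 giving 27 hours.
The longest path through Validate is only 25 hours, so Validate has float 2.
No other chain overtakes it, so the finish is 27 hours.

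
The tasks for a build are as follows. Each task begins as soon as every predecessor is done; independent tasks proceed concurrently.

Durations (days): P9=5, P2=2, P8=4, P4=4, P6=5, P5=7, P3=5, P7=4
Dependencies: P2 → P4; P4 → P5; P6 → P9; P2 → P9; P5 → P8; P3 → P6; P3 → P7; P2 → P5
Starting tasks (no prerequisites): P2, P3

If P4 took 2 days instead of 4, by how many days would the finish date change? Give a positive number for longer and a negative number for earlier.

-2

Critical path before the change: P2→P4→P5→P8 = 2+4+7+4 = 17 giving 17 days.
Since P4 is critical, the -2 change carries straight to that chain (now 15 days).
No other chain overtakes it, so the finish is 15 days.
Change in finish: 15 − 17 = -2 days.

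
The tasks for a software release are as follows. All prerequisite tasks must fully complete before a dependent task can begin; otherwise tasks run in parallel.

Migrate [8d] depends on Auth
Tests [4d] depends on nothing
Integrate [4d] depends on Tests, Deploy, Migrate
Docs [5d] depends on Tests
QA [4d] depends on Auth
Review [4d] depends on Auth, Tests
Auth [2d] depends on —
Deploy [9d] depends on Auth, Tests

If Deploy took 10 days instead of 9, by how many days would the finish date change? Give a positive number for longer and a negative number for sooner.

Baseline: Tests→Deploy→Integrate = 4+9+4 = 17 → 17 days.
Since Deploy is critical, the +1 change carries straight to that chain (now 18 days).
That remains the longest chain; total 18 days.
Change in finish: 18 − 17 = +1 days.

1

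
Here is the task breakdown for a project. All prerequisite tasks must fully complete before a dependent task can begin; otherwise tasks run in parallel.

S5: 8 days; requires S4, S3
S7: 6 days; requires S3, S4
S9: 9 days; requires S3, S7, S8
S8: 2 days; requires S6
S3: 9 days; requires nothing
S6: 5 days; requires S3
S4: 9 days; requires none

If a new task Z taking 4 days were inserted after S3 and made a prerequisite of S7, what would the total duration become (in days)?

Originally the schedule takes 25 days.
With Z inserted, S7 now waits for max(S3, S4, Z).
New critical path: S3→Z→S7→S9 = 9+4+6+9 = 28 ⇒ 28 days.

28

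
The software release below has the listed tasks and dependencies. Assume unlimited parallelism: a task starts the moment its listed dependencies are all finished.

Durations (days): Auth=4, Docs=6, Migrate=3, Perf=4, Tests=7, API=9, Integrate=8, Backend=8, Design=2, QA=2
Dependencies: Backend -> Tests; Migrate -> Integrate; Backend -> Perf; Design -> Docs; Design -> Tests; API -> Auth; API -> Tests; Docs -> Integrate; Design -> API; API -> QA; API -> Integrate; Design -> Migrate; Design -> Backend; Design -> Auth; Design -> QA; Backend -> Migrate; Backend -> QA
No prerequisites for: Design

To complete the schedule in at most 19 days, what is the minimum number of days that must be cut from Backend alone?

Current finish: 21 days; target: 19.
Backend is on every critical path, so each day cut from Backend cuts the finish by one (this holds down to a finish of 19).
Need 21 − 19 = 2 days off Backend → Backend becomes 6 days, finish becomes 19.

2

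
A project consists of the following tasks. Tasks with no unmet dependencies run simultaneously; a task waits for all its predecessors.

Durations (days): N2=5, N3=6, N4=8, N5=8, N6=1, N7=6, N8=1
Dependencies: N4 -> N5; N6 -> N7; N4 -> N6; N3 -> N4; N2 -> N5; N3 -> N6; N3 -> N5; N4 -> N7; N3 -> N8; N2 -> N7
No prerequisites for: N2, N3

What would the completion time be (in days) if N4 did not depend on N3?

Before: longest chain N3→N4→N5 = 6+8+8 = 22, finish 22.
Without N3→N4, N4's earliest start moves from 6 to 0.
The longest chain is now N4→N5 = 8+8 = 16, so the plan takes 16 days.

16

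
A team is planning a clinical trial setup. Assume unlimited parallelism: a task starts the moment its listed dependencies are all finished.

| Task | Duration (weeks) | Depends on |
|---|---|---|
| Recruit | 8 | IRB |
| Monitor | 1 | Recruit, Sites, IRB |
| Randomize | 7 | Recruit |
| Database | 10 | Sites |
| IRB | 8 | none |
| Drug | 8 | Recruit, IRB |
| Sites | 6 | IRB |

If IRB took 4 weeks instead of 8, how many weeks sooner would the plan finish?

4

Baseline: IRB→Sites→Database = 8+6+10 = 24 → 24 weeks.
IRB lies on that path, so at 4 weeks the path becomes 20 weeks.
No other chain overtakes it, so the finish is 20 weeks.
Change in finish: 20 − 24 = -4 weeks.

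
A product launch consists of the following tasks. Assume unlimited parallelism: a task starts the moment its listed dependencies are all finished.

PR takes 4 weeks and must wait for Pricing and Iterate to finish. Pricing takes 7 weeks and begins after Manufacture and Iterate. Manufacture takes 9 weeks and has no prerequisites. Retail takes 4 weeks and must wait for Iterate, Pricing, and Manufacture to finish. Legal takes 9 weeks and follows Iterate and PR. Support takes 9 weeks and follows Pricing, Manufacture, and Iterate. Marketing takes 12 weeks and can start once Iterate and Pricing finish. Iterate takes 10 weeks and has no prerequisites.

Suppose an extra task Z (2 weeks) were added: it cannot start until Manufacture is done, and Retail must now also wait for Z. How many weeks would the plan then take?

30

Originally the plan takes 30 weeks.
With Z inserted, Retail now waits for max(Iterate, Pricing, Manufacture, Z).
New critical path: Iterate→Pricing→PR→Legal = 10+7+4+9 = 30 ⇒ 30 weeks.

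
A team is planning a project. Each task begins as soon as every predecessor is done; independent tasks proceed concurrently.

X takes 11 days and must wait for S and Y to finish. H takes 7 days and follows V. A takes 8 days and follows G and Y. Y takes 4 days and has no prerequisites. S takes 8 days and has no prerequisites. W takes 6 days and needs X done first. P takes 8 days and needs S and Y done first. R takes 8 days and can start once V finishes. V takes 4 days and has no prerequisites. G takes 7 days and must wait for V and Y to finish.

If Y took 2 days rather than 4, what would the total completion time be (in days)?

Actual critical path: S→X→W = 8+11+6 = 25 ⇒ 25 days.
Y is off the critical path — its longest chain is 21 days, giving 4 of slack.
That remains the longest chain; total 25 days.

25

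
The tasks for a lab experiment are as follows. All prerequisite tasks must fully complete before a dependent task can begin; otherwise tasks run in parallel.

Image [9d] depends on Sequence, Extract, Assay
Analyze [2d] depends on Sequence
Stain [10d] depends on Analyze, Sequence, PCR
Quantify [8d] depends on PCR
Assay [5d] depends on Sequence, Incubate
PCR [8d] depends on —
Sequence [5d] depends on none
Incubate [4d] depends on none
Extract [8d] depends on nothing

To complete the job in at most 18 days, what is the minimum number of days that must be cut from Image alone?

Current finish: 19 days; target: 18.
Image is on every critical path, so each day cut from Image cuts the finish by one (this holds down to a finish of 18).
Need 19 − 18 = 1 day off Image → Image becomes 8 days, finish becomes 18.

1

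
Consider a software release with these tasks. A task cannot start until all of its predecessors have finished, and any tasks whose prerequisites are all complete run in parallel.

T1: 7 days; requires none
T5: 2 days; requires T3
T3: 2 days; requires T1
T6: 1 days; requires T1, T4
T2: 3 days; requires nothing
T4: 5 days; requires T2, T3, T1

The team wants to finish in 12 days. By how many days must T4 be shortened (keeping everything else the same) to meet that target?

Current finish: 15 days; target: 12.
T4 is on every critical path, so each day cut from T4 cuts the finish by one (this holds down to a finish of 11).
Need 15 − 12 = 3 days off T4 → T4 becomes 2 days, finish becomes 12.

3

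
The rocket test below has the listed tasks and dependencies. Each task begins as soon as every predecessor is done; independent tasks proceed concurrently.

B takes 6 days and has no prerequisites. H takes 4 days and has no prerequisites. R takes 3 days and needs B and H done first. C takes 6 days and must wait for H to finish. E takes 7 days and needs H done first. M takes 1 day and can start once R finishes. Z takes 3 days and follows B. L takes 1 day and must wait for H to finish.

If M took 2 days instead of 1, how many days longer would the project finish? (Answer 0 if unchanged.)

As given, the longest chain is H→E = 4+7 = 11, so the finish is 11 days.
M has 1 day of float (longest path through it is 10).
The binding chain switches to B→R→M = 6+3+2 = 11; finish 11 days.
Change in finish: 11 − 11 = +0 days.

0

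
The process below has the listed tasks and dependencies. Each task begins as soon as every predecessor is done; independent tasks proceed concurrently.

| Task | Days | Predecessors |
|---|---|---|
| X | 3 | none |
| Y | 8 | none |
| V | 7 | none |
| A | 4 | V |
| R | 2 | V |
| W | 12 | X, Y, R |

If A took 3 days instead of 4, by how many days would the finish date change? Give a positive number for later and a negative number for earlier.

Actual critical path: V→R→W = 7+2+12 = 21 ⇒ 21 days.
The longest path through A is only 11 days, so A has float 10.
That remains the longest chain; total 21 days.
Change in finish: 21 − 21 = +0 days.

0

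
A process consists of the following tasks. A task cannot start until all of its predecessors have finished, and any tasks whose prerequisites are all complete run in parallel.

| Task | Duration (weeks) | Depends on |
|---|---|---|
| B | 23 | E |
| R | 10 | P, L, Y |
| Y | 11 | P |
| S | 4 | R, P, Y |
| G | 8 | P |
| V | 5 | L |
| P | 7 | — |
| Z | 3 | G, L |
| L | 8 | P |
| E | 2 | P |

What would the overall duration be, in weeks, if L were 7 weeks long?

As given, the longest chain is P→E→B = 7+2+23 = 32, so the finish is 32 weeks.
L is off the critical path — its longest chain is 29 weeks, giving 3 of slack.
No other chain overtakes it, so the finish is 32 weeks.

32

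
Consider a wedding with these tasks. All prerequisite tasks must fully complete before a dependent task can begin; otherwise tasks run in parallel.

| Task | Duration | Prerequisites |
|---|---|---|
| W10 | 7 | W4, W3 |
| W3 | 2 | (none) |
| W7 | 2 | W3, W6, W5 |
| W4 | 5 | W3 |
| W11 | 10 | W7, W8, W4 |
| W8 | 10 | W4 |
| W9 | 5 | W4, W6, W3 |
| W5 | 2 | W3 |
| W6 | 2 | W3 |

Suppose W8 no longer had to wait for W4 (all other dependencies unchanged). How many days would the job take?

20

With the dependency in place, W3→W4→W8→W11 = 2+5+10+10 = 27 sets the finish at 27 days.
Without W4→W8, W8's earliest start moves from 7 to 0.
New critical path: W8→W11 = 10+10 = 20 ⇒ 20 days.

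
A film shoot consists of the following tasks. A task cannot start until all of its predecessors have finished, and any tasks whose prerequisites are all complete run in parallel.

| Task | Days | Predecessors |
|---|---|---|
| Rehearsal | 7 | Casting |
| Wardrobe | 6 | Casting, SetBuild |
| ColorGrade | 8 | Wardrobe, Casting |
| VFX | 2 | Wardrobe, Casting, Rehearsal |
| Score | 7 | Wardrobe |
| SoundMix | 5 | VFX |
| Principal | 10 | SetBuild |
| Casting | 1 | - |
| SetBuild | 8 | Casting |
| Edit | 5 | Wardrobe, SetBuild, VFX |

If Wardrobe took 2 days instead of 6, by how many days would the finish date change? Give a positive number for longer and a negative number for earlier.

-4

The binding path is Casting→SetBuild→Wardrobe→ColorGrade = 1+8+6+8 = 23; finish at 23 days.
Wardrobe is on the critical path; changing it to 2 makes that path 19 days.
No other chain overtakes it, so the finish is 19 days.
Change in finish: 19 − 23 = -4 days.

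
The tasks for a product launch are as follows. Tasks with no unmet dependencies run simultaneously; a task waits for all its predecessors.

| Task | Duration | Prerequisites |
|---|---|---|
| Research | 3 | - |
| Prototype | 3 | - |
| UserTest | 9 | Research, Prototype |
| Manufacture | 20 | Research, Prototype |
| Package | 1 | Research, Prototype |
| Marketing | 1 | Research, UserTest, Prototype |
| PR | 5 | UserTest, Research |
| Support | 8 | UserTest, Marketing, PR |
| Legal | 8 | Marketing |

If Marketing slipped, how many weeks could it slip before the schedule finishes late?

4

Critical path: Research→UserTest→PR→Support = 3+9+5+8 = 25, so the finish is 25 weeks.
Marketing finishes as early as 13 and must finish by 17.
Float = 25 − 21 = 4.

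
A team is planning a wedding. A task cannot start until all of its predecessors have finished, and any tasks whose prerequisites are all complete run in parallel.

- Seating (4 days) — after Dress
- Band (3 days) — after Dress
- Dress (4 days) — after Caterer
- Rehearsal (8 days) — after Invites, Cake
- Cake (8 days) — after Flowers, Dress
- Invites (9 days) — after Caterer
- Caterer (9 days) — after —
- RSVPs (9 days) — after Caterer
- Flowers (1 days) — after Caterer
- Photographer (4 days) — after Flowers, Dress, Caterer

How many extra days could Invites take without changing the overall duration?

Caterer→Dress→Cake→Rehearsal = 9+4+8+8 = 29 sets the makespan at 29 days.
The longest chain containing Invites totals 26 days.
Float = 29 − 26 = 3.

3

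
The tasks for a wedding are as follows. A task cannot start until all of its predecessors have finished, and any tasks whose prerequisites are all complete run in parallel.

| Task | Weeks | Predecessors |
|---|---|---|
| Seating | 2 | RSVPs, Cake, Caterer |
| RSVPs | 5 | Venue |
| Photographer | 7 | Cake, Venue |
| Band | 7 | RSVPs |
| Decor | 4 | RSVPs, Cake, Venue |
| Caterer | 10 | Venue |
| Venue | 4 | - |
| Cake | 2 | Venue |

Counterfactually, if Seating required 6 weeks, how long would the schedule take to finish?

20

Actual critical path: Venue→Caterer→Seating = 4+10+2 = 16 ⇒ 16 weeks.
Seating lies on that path, so at 6 weeks the path becomes 20 weeks.
No other chain overtakes it, so the finish is 20 weeks.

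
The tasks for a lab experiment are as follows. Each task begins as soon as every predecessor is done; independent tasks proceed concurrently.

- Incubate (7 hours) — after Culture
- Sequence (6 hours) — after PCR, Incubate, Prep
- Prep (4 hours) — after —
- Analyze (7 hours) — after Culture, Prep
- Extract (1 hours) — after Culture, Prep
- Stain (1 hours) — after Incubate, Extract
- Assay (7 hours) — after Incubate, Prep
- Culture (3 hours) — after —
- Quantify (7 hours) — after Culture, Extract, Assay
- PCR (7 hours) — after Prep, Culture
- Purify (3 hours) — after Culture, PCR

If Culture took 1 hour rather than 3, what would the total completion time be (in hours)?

Critical path before the change: Culture→Incubate→Assay→Quantify = 3+7+7+7 = 24 giving 24 hours.
Since Culture is critical, the -2 change carries straight to that chain (now 22 hours).
No other chain overtakes it, so the finish is 22 hours.

22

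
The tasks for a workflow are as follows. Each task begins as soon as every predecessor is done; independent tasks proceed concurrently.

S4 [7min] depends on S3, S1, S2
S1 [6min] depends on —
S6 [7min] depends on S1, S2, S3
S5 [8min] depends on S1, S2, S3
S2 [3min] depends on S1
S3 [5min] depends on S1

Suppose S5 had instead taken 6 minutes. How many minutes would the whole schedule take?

18

The binding path is S1→S3→S5 = 6+5+8 = 19; finish at 19 minutes.
S5 lies on that path, so at 6 minutes the path becomes 17 minutes.
New critical path: S1→S3→S4 = 6+5+7 = 18 ⇒ 18 minutes.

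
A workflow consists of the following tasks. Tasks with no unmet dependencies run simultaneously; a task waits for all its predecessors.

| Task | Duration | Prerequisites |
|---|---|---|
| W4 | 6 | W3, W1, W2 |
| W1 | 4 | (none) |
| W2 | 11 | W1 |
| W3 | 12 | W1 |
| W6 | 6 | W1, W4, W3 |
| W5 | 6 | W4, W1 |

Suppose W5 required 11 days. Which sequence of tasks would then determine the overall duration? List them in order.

Critical path before the change: W1→W3→W4→W5 = 4+12+6+6 = 28 giving 28 days.
W5 lies on that path, so at 11 days the path becomes 33 days.
No other chain overtakes it, so the finish is 33 days.

W1, W3, W4, W5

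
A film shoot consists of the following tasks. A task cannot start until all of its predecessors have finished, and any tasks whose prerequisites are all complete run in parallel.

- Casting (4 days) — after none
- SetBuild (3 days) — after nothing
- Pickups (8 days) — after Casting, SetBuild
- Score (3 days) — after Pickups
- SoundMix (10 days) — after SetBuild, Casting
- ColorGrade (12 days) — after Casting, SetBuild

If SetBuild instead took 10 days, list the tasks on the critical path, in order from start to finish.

SetBuild, ColorGrade

Actual critical path: Casting→ColorGrade = 4+12 = 16 ⇒ 16 days.
The longest path through SetBuild is only 15 days, so SetBuild has float 1.
The binding chain switches to SetBuild→ColorGrade = 10+12 = 22; finish 22 days.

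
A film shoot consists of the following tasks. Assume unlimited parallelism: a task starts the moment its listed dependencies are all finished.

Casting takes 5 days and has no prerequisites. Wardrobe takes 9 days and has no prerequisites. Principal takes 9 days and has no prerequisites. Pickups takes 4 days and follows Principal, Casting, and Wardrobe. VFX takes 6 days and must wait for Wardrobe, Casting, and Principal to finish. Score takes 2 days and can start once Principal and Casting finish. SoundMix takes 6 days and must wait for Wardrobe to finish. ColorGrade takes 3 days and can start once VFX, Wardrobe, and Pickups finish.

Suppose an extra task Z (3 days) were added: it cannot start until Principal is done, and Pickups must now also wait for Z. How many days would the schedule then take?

Originally the schedule takes 18 days.
With Z inserted, Pickups now waits for max(Principal, Casting, Wardrobe, Z).
New critical path: Principal→Z→Pickups→ColorGrade = 9+3+4+3 = 19 ⇒ 19 days.

19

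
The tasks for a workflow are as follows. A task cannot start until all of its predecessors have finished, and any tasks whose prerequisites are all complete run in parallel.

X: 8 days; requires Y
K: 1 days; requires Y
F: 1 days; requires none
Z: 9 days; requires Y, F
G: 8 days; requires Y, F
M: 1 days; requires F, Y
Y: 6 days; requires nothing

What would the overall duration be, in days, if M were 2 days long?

Critical path before the change: Y→Z = 6+9 = 15 giving 15 days.
The longest path through M is only 7 days, so M has float 8.
No other chain overtakes it, so the finish is 15 days.

15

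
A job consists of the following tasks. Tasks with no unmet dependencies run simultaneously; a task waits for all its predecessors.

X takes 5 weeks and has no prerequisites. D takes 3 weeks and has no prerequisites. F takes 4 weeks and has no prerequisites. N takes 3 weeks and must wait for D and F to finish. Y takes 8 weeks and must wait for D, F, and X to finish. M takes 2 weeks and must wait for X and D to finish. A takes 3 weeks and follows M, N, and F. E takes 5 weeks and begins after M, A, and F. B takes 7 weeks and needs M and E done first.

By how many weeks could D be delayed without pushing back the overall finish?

1

The longest chain is X→M→A→E→B = 5+2+3+5+7 = 22; overall finish 22 weeks.
Longest path through D: 21 weeks (earliest finish 3, latest finish 4).
Slack of D = 1 − 0 = 1 week.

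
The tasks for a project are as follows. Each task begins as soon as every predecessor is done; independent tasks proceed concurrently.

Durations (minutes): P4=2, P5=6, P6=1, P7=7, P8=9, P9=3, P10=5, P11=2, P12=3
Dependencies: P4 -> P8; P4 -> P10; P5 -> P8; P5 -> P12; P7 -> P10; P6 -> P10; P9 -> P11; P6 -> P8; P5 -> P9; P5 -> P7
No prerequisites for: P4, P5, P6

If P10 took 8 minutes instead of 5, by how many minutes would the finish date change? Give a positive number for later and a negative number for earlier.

Critical path before the change: P5→P7→P10 = 6+7+5 = 18 giving 18 minutes.
P10 is on the critical path; changing it to 8 makes that path 21 minutes.
That remains the longest chain; total 21 minutes.
Change in finish: 21 − 18 = +3 minutes.

3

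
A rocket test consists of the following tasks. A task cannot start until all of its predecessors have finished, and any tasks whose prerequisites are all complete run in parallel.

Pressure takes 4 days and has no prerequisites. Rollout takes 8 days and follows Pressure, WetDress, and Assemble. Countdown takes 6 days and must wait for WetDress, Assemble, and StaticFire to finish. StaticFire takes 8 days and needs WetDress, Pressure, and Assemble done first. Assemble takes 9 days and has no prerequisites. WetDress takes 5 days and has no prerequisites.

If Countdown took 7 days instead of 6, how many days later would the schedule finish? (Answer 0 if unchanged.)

As given, the longest chain is Assemble→StaticFire→Countdown = 9+8+6 = 23, so the finish is 23 days.
Countdown lies on that path, so at 7 days the path becomes 24 days.
That remains the longest chain; total 24 days.
Change in finish: 24 − 23 = +1 days.

1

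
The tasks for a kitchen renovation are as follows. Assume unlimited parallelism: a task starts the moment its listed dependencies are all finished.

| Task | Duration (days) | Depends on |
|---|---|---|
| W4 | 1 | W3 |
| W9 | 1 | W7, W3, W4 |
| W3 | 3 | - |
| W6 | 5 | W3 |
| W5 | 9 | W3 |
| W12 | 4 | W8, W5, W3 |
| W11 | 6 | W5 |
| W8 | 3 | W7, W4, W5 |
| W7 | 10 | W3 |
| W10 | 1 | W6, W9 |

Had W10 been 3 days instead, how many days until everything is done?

Actual critical path: W3→W7→W8→W12 = 3+10+3+4 = 20 ⇒ 20 days.
W10 has 5 days of float (longest path through it is 15).
That remains the longest chain; total 20 days.

20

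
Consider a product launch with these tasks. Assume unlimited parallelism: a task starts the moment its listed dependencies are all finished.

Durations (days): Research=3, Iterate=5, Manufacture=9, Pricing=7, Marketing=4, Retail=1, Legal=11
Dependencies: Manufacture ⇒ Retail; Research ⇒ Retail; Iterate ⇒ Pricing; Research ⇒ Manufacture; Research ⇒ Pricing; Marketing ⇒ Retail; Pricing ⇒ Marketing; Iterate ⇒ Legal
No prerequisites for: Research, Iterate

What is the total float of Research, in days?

2

Iterate→Pricing→Marketing→Retail = 5+7+4+1 = 17 sets the makespan at 17 days.
Longest path through Research: 15 days (earliest finish 3, latest finish 5).
Float = 17 − 15 = 2.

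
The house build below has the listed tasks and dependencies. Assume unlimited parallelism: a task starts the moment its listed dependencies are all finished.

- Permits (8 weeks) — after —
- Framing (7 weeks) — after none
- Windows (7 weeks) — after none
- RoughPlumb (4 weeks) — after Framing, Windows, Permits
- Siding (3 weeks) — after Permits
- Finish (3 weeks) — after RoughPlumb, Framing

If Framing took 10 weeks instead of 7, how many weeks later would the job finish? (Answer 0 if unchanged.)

2

Baseline: Permits→RoughPlumb→Finish = 8+4+3 = 15 → 15 weeks.
Framing is off the critical path — its longest chain is 14 weeks, giving 1 of slack.
New critical path: Framing→RoughPlumb→Finish = 10+4+3 = 17 ⇒ 17 weeks.
Change in finish: 17 − 15 = +2 weeks.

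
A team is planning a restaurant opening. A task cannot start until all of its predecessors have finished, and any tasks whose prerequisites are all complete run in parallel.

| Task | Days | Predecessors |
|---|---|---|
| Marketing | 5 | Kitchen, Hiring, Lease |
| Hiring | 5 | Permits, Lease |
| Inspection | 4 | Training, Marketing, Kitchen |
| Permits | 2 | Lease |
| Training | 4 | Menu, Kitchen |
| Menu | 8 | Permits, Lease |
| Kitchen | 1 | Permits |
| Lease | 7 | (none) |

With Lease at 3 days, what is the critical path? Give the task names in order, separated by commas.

Actual critical path: Lease→Permits→Menu→Training→Inspection = 7+2+8+4+4 = 25 ⇒ 25 days.
Lease is on the critical path; changing it to 3 makes that path 21 days.
The critical path is still Lease→Permits→Menu→Training→Inspection; finish is now 21 days.

Lease, Permits, Menu, Training, Inspection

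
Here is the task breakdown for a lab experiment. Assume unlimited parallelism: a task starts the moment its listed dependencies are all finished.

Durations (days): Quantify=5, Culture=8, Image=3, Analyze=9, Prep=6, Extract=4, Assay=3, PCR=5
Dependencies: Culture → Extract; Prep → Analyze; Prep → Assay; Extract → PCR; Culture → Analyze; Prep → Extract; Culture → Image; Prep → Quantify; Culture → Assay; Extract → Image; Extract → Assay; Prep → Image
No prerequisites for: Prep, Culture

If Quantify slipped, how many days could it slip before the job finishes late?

6

Critical path: Culture→Extract→PCR = 8+4+5 = 17, so the finish is 17 days.
The longest chain containing Quantify totals 11 days.
So Quantify can slip 17 − 11 = 6 days.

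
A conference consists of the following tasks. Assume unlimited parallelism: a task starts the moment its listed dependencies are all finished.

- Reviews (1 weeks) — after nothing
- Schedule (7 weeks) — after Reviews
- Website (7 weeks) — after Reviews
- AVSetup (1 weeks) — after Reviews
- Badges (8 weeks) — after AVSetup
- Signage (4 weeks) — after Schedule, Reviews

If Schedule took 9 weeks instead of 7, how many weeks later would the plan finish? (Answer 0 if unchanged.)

2

Critical path before the change: Reviews→Schedule→Signage = 1+7+4 = 12 giving 12 weeks.
Since Schedule is critical, the +2 change carries straight to that chain (now 14 weeks).
The critical path is still Reviews→Schedule→Signage; finish is now 14 weeks.
Change in finish: 14 − 12 = +2 weeks.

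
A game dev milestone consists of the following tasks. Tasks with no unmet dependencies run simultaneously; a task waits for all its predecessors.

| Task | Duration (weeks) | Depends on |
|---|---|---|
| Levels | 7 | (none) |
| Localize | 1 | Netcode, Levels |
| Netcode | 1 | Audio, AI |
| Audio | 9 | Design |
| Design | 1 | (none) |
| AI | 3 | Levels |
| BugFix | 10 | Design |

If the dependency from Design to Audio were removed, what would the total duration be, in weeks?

Before: longest chain Design→Audio→Netcode→Localize = 1+9+1+1 = 12, finish 12.
Without Design→Audio, Audio's earliest start moves from 1 to 0.
After: Levels→AI→Netcode→Localize = 7+3+1+1 = 12 → 12 weeks.

12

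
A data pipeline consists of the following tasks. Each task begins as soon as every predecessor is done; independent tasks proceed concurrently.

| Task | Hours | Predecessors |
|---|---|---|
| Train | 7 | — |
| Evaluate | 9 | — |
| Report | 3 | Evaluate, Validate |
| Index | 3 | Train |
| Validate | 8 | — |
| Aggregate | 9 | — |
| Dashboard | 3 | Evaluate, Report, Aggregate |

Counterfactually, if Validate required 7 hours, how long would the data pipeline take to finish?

Actual critical path: Evaluate→Report→Dashboard = 9+3+3 = 15 ⇒ 15 hours.
Validate is off the critical path — its longest chain is 14 hours, giving 1 of slack.
The critical path is still Evaluate→Report→Dashboard; finish is now 15 hours.

15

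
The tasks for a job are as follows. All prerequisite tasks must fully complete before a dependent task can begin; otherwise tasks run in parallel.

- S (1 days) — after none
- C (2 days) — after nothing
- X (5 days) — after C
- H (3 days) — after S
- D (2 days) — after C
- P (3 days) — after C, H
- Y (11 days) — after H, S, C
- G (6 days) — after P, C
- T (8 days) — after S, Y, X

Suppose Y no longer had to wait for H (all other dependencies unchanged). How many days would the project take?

Original critical path: S→H→Y→T = 1+3+11+8 = 23 ⇒ 23 days.
Without H→Y, Y's earliest start moves from 4 to 2.
New critical path: C→Y→T = 2+11+8 = 21 ⇒ 21 days.

21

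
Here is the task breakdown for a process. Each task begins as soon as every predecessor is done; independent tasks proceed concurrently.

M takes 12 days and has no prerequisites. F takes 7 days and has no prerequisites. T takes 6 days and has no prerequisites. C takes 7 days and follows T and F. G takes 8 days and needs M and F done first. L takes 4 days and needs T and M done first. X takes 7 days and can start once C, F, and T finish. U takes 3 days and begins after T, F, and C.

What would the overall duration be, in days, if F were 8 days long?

Baseline: F→C→X = 7+7+7 = 21 → 21 days.
F lies on that path, so at 8 days the path becomes 22 days.
The critical path is still F→C→X; finish is now 22 days.

22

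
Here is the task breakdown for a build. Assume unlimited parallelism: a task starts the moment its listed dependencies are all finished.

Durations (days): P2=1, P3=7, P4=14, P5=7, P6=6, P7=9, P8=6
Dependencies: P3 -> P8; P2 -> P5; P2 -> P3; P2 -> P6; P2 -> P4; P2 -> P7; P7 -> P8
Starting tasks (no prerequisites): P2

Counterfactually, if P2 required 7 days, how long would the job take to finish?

22

The binding path is P2→P7→P8 = 1+9+6 = 16; finish at 16 days.
Since P2 is critical, the +6 change carries straight to that chain (now 22 days).
No other chain overtakes it, so the finish is 22 days.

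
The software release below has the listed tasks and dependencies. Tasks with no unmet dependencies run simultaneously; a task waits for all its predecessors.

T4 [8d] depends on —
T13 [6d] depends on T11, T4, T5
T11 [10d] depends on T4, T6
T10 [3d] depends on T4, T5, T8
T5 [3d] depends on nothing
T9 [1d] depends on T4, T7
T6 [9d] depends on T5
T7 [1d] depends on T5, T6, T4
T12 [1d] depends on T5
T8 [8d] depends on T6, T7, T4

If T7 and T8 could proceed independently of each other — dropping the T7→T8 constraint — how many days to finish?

With the dependency in place, T5→T6→T11→T13 = 3+9+10+6 = 28 sets the finish at 28 days.
Without T7→T8, T8's earliest start moves from 13 to 12.
The longest chain is now T5→T6→T11→T13 = 3+9+10+6 = 28, so the software release takes 28 days.

28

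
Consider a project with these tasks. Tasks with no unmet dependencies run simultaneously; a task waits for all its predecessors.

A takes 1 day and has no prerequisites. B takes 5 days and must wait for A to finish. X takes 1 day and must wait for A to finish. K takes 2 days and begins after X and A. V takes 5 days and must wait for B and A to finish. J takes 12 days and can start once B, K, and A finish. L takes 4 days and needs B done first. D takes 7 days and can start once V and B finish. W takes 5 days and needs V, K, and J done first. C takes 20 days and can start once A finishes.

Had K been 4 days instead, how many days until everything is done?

Critical path before the change: A→B→J→W = 1+5+12+5 = 23 giving 23 days.
K has 2 days of float (longest path through it is 21).
The critical path is still A→B→J→W; finish is now 23 days.

23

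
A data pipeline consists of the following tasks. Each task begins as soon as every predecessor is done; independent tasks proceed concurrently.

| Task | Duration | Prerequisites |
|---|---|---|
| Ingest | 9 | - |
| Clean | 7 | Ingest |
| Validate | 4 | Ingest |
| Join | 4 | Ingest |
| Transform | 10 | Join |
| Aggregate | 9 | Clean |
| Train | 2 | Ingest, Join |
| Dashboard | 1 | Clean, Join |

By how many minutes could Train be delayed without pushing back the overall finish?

Ingest→Clean→Aggregate = 9+7+9 = 25 sets the makespan at 25 minutes.
The longest chain containing Train totals 15 minutes.
Float = 25 − 15 = 10.

10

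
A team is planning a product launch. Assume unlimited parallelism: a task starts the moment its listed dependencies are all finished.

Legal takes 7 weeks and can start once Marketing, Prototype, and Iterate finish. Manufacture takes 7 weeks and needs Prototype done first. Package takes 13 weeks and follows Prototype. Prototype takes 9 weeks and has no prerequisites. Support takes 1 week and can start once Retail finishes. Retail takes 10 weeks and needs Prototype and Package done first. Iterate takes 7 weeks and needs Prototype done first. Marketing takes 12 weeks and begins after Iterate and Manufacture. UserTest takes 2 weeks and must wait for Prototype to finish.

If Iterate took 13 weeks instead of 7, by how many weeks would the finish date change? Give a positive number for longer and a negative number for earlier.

As given, the longest chain is Prototype→Iterate→Marketing→Legal = 9+7+12+7 = 35, so the finish is 35 weeks.
Iterate lies on that path, so at 13 weeks the path becomes 41 weeks.
That remains the longest chain; total 41 weeks.
Change in finish: 41 − 35 = +6 weeks.

6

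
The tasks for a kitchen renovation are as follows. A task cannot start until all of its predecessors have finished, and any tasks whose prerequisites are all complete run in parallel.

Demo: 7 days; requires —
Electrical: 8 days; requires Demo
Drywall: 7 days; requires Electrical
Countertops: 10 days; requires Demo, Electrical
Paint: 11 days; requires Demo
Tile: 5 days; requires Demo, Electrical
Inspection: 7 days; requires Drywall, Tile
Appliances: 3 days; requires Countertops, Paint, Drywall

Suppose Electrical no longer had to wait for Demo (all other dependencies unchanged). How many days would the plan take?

22

With the dependency in place, Demo→Electrical→Drywall→Inspection = 7+8+7+7 = 29 sets the finish at 29 days.
Without Demo→Electrical, Electrical's earliest start moves from 7 to 0.
New critical path: Electrical→Drywall→Inspection = 8+7+7 = 22 ⇒ 22 days.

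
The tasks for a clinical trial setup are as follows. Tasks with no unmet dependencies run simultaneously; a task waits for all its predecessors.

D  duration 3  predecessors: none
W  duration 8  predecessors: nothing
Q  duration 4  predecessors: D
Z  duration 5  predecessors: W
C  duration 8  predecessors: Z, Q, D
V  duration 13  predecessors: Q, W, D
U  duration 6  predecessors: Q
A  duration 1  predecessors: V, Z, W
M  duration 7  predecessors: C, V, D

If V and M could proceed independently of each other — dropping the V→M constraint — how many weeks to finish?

28

With the dependency in place, W→Z→C→M = 8+5+8+7 = 28 sets the finish at 28 weeks.
Dropping V→M doesn't change M's earliest start (21); another predecessor still binds.
New critical path: W→Z→C→M = 8+5+8+7 = 28 ⇒ 28 weeks.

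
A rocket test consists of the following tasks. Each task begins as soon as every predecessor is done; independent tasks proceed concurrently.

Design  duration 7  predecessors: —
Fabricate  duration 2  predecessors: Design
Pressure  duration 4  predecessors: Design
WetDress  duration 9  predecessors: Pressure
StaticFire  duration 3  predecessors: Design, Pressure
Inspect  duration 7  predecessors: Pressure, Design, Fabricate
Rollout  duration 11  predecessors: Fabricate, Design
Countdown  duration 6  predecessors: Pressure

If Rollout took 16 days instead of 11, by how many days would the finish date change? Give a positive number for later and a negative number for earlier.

As given, the longest chain is Design→Fabricate→Rollout = 7+2+11 = 20, so the finish is 20 days.
Rollout lies on that path, so at 16 days the path becomes 25 days.
That remains the longest chain; total 25 days.
Change in finish: 25 − 20 = +5 days.

5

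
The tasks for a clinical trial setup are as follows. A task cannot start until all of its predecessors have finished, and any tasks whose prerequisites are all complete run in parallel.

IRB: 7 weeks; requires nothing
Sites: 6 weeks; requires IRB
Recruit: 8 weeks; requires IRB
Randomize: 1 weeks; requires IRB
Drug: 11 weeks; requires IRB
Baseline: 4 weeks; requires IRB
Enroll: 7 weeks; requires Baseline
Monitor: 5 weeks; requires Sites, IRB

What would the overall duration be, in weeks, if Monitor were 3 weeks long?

18

As given, the longest chain is IRB→Sites→Monitor = 7+6+5 = 18, so the finish is 18 weeks.
Monitor is on the critical path; changing it to 3 makes that path 16 weeks.
The binding chain switches to IRB→Drug = 7+11 = 18; finish 18 weeks.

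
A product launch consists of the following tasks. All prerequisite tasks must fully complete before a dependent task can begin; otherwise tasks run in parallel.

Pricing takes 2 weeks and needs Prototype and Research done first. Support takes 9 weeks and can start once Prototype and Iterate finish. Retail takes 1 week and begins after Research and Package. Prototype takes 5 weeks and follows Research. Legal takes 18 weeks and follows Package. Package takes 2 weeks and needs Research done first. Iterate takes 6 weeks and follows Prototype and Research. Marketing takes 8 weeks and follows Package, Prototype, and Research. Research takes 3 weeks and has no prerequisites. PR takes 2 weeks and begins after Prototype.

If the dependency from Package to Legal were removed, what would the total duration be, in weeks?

23

Before: longest chain Research→Prototype→Iterate→Support = 3+5+6+9 = 23, finish 23.
Without Package→Legal, Legal's earliest start moves from 5 to 0.
New critical path: Research→Prototype→Iterate→Support = 3+5+6+9 = 23 ⇒ 23 weeks.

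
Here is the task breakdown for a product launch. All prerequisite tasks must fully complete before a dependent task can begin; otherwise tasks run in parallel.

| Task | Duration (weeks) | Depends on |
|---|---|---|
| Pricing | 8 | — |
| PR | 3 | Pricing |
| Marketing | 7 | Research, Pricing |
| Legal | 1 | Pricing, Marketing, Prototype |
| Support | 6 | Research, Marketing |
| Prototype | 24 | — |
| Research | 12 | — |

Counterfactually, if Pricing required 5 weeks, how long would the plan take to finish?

25

Baseline: Research→Marketing→Support = 12+7+6 = 25 → 25 weeks.
Pricing is off the critical path — its longest chain is 21 weeks, giving 4 of slack.
The critical path is still Research→Marketing→Support; finish is now 25 weeks.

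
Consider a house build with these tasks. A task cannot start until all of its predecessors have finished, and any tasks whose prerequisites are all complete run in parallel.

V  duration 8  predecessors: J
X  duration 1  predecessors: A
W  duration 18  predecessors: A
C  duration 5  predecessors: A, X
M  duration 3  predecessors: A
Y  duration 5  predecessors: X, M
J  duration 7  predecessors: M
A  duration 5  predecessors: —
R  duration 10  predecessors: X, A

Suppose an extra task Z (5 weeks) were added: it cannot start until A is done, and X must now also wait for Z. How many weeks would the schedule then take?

Originally the schedule takes 23 weeks.
With Z inserted, X now waits for max(A, Z).
New critical path: A→M→J→V = 5+3+7+8 = 23 ⇒ 23 weeks.

23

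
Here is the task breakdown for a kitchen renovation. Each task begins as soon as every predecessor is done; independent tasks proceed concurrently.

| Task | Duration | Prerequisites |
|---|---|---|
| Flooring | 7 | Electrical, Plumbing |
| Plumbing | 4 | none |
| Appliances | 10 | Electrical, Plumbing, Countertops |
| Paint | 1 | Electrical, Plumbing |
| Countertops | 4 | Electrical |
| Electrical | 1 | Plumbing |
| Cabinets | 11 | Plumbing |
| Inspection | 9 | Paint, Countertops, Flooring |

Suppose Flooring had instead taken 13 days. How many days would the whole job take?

Baseline: Plumbing→Electrical→Flooring→Inspection = 4+1+7+9 = 21 → 21 days.
Since Flooring is critical, the +6 change carries straight to that chain (now 27 days).
The critical path is still Plumbing→Electrical→Flooring→Inspection; finish is now 27 days.

27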